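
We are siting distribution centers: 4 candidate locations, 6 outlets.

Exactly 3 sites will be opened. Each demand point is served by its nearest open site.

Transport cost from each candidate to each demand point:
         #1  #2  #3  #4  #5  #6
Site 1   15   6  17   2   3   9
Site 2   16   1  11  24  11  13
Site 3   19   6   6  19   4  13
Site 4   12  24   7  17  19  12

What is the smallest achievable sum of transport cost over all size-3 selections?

Open {Site 1, Site 2, Site 4}.
  #1→Site 4 12, #2→Site 2 1, #3→Site 4 7, #4→Site 1 2, #5→Site 1 3, #6→Site 1 9  ⇒ total 34.
Compare {Site 1, Site 2, Site 3}: total 36.
Compare {Site 1, Site 3, Site 4}: total 38.
No size-3 selection does better; minimum is 34.

34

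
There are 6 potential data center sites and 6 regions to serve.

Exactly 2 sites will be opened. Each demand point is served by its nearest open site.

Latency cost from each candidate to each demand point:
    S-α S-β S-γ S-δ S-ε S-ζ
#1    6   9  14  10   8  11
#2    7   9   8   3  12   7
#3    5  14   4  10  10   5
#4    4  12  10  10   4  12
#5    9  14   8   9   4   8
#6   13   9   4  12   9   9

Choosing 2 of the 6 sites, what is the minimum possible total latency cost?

Open {#2, #4}.
  S-α→#4 4, S-β→#2 9, S-γ→#2 8, S-δ→#2 3, S-ε→#4 4, S-ζ→#2 7  ⇒ total 35.
Compare {#2, #3}: total 36.
Compare {#2, #5}: total 38.
No size-2 selection does better; minimum is 35.

35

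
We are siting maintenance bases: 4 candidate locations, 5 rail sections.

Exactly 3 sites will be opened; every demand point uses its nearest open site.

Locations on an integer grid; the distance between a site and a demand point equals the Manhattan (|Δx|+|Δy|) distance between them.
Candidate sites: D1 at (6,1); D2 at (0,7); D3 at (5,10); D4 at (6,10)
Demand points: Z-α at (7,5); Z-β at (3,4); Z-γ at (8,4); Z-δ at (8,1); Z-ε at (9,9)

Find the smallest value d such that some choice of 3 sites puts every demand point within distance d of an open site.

Open {D1, D2, D3}.
  Farthest demand point is Z-β at distance 6 (to D1); all others are ≤ 6.
With {D1, D2, D4} the worst case is 6.
With {D1, D3, D4} the worst case is 6.
No size-3 selection achieves below 6.

6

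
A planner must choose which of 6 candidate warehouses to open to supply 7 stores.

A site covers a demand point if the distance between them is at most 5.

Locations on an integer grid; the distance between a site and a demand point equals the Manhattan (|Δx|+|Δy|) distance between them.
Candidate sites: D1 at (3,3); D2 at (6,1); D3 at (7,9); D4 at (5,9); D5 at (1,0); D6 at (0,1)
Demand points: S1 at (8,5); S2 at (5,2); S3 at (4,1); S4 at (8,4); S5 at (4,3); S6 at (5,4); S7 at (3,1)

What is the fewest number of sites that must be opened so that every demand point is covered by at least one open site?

2

Coverage sets (demand points within 5 of each site):
  D1: {S2, S3, S5, S6, S7}
  D2: {S2, S3, S4, S5, S6, S7}
  D3: {S1}
  D4: {S6}
  D5: {S3, S7}
  D6: {S3, S7}
No single site covers all 7 demand points.
But {D2, D3} covers everything, so the minimum is 2.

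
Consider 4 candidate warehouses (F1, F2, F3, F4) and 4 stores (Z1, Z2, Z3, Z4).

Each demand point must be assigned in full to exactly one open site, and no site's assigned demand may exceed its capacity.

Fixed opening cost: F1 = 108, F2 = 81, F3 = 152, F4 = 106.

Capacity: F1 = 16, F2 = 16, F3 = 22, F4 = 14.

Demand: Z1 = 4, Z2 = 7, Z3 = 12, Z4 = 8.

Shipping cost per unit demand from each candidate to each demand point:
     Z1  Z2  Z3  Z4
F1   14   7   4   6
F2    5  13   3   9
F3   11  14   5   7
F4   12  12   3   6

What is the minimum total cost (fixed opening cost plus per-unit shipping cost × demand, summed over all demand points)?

Open {F1, F2}; cheapest assignment that respects the capacities:
  F1 (cap 16, load 15): Z2, Z4 — cost 7×7 + 8×6 = 97
  F2 (cap 16, load 16): Z1, Z3 — cost 4×5 + 12×3 = 56
  Shipping 153, fixed 189 → total 342.
  Any other capacity-feasible assignment to {F1, F2} ships for at least 153.
Compare {F2, F3}: its best feasible assignment gives total 443.
Compare {F1, F2, F4}: its best feasible assignment gives total 448.
Every other set of open sites that can feasibly serve all demand totals ≥ 443 even under its best assignment. Minimum: 342.

342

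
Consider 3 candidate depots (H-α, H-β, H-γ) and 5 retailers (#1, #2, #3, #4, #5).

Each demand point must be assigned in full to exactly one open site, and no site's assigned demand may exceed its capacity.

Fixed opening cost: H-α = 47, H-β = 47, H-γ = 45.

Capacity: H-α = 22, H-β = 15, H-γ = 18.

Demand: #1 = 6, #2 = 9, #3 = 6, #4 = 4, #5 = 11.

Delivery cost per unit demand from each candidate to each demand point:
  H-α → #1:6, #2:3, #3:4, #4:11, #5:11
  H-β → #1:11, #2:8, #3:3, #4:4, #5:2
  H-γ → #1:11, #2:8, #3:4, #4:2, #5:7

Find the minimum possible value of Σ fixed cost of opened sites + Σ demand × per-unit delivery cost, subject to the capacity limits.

219

Open {H-α, H-β}; cheapest assignment that respects the capacities:
  H-α (cap 22, load 21): #1, #2, #3 — cost 6×6 + 9×3 + 6×4 = 87
  H-β (cap 15, load 15): #4, #5 — cost 4×4 + 11×2 = 38
  Shipping 125, fixed 94 → total 219.
  Any other capacity-feasible assignment to {H-α, H-β} ships for at least 125.
Compare {H-α, H-β, H-γ}: its best feasible assignment gives total 256.
Compare {H-α, H-γ}: its best feasible assignment gives total 264.
Every other set of open sites that can feasibly serve all demand totals ≥ 256 even under its best assignment. Minimum: 219.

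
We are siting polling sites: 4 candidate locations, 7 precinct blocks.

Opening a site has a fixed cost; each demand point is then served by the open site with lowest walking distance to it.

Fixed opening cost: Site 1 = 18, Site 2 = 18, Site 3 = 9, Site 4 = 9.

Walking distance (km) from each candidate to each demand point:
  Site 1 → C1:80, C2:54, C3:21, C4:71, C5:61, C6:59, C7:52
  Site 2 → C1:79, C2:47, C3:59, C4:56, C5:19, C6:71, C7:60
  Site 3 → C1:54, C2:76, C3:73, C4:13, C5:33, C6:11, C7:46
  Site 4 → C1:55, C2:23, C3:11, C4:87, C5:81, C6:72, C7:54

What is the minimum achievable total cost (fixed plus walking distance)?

Open {Site 3, Site 4}: assign each demand point to its cheapest open site.
  C1→Site 3 54, C2→Site 4 23, C3→Site 4 11, C4→Site 3 13, C5→Site 3 33, C6→Site 3 11, C7→Site 3 46
  walking distance 191, fixed 18 → total 209.
Compare {Site 2, Site 3, Site 4}: walking distance 177 + fixed 36 = 213.
Compare {Site 1, Site 3, Site 4}: walking distance 191 + fixed 36 = 227.
Compare {Site 1, Site 2, Site 3, Site 4}: walking distance 177 + fixed 54 = 231.
All other subsets cost ≥ 213. Minimum total cost: 209.

209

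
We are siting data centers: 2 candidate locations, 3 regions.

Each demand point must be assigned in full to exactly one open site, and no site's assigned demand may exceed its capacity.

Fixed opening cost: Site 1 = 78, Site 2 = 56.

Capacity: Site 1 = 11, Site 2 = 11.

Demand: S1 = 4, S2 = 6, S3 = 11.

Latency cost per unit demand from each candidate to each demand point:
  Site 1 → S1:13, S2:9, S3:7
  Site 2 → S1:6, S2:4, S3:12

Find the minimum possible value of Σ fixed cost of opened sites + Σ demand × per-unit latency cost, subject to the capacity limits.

Open {Site 1, Site 2}; cheapest assignment that respects the capacities:
  Site 1 (cap 11, load 11): S3 — cost 11×7 = 77
  Site 2 (cap 11, load 10): S1, S2 — cost 4×6 + 6×4 = 48
  Shipping 125, fixed 134 → total 259.
  Any other capacity-feasible assignment to {Site 1, Site 2} ships for at least 125.
Total demand is 21 and no other set of sites has combined capacity ≥ 21, so {Site 1, Site 2} is the only feasible choice of open sites. Minimum: 259.

259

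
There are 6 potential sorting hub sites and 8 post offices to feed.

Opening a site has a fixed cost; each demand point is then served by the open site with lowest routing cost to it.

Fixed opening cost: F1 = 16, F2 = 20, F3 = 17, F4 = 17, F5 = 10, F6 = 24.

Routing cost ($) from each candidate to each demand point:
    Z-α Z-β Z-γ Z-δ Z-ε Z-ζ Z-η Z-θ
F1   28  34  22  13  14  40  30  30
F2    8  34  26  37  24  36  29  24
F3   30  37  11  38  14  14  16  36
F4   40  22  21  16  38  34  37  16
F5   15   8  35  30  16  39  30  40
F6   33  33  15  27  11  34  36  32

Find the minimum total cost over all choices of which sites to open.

Open {F3, F4, F5}: assign each demand point to its cheapest open site.
  Z-α→F5 15, Z-β→F5 8, Z-γ→F3 11, Z-δ→F4 16, Z-ε→F3 14, Z-ζ→F3 14, Z-η→F3 16, Z-θ→F4 16
  routing cost 110, fixed 44 → total 154.
Compare {F1, F3, F5}: routing cost 121 + fixed 43 = 164.
Compare {F1, F3, F4, F5}: routing cost 107 + fixed 60 = 167.
Compare {F2, F3, F4, F5}: routing cost 103 + fixed 64 = 167.
All other subsets cost ≥ 164. Minimum total cost: 154.

154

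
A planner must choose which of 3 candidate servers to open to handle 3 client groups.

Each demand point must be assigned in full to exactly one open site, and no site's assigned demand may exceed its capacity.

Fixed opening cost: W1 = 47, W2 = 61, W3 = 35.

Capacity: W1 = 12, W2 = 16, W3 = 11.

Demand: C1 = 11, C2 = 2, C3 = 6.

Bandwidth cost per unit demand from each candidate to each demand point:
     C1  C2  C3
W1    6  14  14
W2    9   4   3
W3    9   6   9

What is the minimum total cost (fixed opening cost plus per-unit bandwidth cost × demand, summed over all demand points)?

200

Open {W1, W2}; cheapest assignment that respects the capacities:
  W1 (cap 12, load 11): C1 — cost 11×6 = 66
  W2 (cap 16, load 8): C2, C3 — cost 2×4 + 6×3 = 26
  Shipping 92, fixed 108 → total 200.
  Any other capacity-feasible assignment to {W1, W2} ships for at least 92.
Compare {W1, W3}: its best feasible assignment gives total 214.
Compare {W2, W3}: its best feasible assignment gives total 221.
Every other set of open sites that can feasibly serve all demand totals ≥ 214 even under its best assignment. Minimum: 200.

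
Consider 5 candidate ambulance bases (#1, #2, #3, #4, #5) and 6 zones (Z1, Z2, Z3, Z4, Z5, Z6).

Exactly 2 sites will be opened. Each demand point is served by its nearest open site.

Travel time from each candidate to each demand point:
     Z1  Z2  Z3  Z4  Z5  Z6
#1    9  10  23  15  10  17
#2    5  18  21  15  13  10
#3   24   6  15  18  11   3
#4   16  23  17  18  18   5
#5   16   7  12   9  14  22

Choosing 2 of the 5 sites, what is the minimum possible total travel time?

Open {#2, #3}.
  Z1→#2 5, Z2→#3 6, Z3→#3 15, Z4→#2 15, Z5→#3 11, Z6→#3 3  ⇒ total 55.
Compare {#2, #5}: total 56.
Compare {#3, #5}: total 57.
No size-2 selection does better; minimum is 55.

55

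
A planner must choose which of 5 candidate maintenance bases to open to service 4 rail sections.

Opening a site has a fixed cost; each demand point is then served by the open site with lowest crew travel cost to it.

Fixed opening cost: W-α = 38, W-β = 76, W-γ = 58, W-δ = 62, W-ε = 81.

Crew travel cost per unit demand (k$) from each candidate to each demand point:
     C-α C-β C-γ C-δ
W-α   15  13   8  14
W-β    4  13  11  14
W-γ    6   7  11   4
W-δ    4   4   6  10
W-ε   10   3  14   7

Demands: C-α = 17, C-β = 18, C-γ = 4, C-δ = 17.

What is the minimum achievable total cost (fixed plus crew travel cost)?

352

Open {W-γ, W-δ}: assign each demand point to its cheapest open site.
  C-α→W-δ 17×4=68, C-β→W-δ 18×4=72, C-γ→W-δ 4×6=24, C-δ→W-γ 17×4=68
  crew travel cost 232, fixed 120 → total 352.
Compare {W-α, W-γ, W-δ}: crew travel cost 232 + fixed 158 = 390.
Compare {W-δ}: crew travel cost 334 + fixed 62 = 396.
Compare {W-γ}: crew travel cost 340 + fixed 58 = 398.
All other subsets cost ≥ 390. Minimum total cost: 352.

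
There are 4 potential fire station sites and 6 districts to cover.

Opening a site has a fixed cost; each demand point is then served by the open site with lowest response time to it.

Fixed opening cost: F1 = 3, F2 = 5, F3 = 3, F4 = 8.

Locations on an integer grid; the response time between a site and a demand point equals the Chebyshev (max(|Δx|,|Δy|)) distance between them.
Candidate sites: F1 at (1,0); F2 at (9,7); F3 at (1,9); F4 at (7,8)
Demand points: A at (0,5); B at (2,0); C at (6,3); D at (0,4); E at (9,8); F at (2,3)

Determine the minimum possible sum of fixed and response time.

26

Open {F1, F2}: assign each demand point to its cheapest open site.
  A→F1 5, B→F1 1, C→F2 4, D→F1 4, E→F2 1, F→F1 3
  response time 18, fixed 8 → total 26.
Compare {F1, F2, F3}: response time 17 + fixed 11 = 28.
Compare {F1}: response time 26 + fixed 3 = 29.
Compare {F1, F3}: response time 25 + fixed 6 = 31.
All other subsets cost ≥ 28. Minimum total cost: 26.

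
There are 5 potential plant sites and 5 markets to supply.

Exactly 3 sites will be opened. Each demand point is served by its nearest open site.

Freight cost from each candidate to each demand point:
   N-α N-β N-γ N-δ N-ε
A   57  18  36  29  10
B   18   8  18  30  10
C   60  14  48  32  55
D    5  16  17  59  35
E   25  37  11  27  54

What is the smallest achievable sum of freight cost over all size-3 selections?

Open {B, D, E}.
  N-α→D 5, N-β→B 8, N-γ→E 11, N-δ→E 27, N-ε→B 10  ⇒ total 61.
Compare {A, B, D}: total 69.
Compare {A, D, E}: total 69.
No size-3 selection does better; minimum is 61.

61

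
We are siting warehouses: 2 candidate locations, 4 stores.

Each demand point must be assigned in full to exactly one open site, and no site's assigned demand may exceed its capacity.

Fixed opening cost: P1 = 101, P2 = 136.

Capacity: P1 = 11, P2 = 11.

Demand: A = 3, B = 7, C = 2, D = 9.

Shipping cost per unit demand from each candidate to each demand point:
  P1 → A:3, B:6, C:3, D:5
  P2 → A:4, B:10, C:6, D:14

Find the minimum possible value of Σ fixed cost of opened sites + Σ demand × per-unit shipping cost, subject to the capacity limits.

Open {P1, P2}; cheapest assignment that respects the capacities:
  P1 (cap 11, load 11): C, D — cost 2×3 + 9×5 = 51
  P2 (cap 11, load 10): A, B — cost 3×4 + 7×10 = 82
  Shipping 133, fixed 237 → total 370.
  Any other capacity-feasible assignment to {P1, P2} ships for at least 133.
Total demand is 21 and no other set of sites has combined capacity ≥ 21, so {P1, P2} is the only feasible choice of open sites. Minimum: 370.

370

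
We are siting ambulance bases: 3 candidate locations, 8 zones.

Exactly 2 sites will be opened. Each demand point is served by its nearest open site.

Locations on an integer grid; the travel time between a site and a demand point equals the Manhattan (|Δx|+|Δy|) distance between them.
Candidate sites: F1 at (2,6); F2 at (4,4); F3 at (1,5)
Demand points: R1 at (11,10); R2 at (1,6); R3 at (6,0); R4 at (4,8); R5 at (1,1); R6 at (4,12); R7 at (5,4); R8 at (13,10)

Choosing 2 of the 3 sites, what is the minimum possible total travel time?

52

Open {F2, F3}.
  R1→F2 13, R2→F3 1, R3→F2 6, R4→F2 4, R5→F3 4, R6→F2 8, R7→F2 1, R8→F2 15  ⇒ total 52.
Compare {F1, F2}: total 54.
Compare {F1, F3}: total 60.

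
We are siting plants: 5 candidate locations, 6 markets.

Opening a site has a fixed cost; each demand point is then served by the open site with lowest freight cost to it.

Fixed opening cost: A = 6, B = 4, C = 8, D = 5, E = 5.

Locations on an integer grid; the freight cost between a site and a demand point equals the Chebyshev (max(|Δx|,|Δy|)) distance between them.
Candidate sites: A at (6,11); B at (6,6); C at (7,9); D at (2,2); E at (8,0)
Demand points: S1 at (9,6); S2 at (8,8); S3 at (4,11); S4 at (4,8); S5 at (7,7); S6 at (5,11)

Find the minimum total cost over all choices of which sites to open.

Open {A, B}: assign each demand point to its cheapest open site.
  S1→B 3, S2→B 2, S3→A 2, S4→B 2, S5→B 1, S6→A 1
  freight cost 11, fixed 10 → total 21.
Compare {B}: freight cost 18 + fixed 4 = 22.
Compare {C}: freight cost 14 + fixed 8 = 22.
Compare {A}: freight cost 18 + fixed 6 = 24.
All other subsets cost ≥ 22. Minimum total cost: 21.

21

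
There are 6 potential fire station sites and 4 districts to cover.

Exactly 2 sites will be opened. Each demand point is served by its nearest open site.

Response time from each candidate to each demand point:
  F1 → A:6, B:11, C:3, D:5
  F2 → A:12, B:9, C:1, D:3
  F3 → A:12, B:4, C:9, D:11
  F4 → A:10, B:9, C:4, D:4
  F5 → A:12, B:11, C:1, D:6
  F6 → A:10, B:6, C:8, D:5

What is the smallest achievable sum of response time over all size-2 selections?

18

Open {F1, F3}.
  A→F1 6, B→F3 4, C→F1 3, D→F1 5  ⇒ total 18.
Compare {F1, F2}: total 19.
Compare {F1, F6}: total 20.
No size-2 selection does better; minimum is 18.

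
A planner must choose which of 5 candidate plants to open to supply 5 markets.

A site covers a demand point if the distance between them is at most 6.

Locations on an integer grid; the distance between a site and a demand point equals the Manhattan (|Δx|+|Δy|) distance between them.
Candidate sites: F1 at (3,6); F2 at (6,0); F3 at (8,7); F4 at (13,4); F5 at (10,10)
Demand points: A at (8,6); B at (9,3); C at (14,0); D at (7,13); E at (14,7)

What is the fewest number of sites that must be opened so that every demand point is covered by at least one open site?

2

Coverage sets (demand points within 6 of each site):
  F1: {A}
  F2: {B}
  F3: {A, B, E}
  F4: {B, C, E}
  F5: {A, D}
No single site covers all 5 demand points.
But {F4, F5} covers everything, so the minimum is 2.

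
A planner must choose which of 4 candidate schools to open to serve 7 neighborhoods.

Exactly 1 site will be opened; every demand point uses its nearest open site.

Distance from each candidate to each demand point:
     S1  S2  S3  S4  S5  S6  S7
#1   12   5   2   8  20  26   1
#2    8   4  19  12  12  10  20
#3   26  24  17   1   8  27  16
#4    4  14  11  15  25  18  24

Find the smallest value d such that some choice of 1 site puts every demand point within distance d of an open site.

20

Open {#2}.
  Farthest demand point is S7 at distance 20 (to #2); all others are ≤ 20.
With {#4} the worst case is 25.
With {#1} the worst case is 26.
No size-1 selection achieves below 20.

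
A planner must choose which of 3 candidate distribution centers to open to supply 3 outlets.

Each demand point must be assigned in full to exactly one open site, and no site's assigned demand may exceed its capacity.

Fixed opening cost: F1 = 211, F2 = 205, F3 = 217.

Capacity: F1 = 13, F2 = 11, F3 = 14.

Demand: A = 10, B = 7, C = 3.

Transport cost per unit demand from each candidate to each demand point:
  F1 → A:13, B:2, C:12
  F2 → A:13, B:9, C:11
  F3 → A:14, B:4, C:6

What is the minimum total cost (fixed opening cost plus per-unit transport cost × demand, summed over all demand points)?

596

Open {F1, F2}; cheapest assignment that respects the capacities:
  F1 (cap 13, load 10): B, C — cost 7×2 + 3×12 = 50
  F2 (cap 11, load 10): A — cost 10×13 = 130
  Shipping 180, fixed 416 → total 596.
  Any other capacity-feasible assignment to {F1, F2} ships for at least 180.
Compare {F2, F3}: its best feasible assignment gives total 598.
Compare {F1, F3}: its best feasible assignment gives total 600.
Every other set of open sites that can feasibly serve all demand totals ≥ 598 even under its best assignment. Minimum: 596.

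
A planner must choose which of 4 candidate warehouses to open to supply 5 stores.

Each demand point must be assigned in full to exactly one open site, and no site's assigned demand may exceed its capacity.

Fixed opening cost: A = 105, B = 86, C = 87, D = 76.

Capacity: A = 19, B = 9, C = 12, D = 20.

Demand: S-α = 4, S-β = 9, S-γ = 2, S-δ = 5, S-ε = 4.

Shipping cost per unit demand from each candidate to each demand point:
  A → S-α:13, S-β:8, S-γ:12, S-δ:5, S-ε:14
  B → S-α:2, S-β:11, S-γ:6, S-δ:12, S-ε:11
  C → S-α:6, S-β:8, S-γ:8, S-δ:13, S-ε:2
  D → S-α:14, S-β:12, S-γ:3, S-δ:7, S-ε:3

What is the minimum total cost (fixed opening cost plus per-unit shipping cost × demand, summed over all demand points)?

331

Open {B, D}; cheapest assignment that respects the capacities:
  B (cap 9, load 4): S-α — cost 4×2 = 8
  D (cap 20, load 20): S-β, S-γ, S-δ, S-ε — cost 9×12 + 2×3 + 5×7 + 4×3 = 161
  Shipping 169, fixed 162 → total 331.
  Any other capacity-feasible assignment to {B, D} ships for at least 169.
Compare {A, C}: its best feasible assignment gives total 337.
Compare {C, D}: its best feasible assignment gives total 344.
Every other set of open sites that can feasibly serve all demand totals ≥ 337 even under its best assignment. Minimum: 331.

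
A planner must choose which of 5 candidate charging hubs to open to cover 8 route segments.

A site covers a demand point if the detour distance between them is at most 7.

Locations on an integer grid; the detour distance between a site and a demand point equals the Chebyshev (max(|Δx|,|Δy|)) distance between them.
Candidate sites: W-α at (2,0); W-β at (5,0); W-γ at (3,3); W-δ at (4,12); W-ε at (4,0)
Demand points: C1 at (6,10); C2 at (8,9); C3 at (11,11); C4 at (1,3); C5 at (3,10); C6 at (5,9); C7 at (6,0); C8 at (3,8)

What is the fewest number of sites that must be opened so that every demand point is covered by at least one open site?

2

Coverage sets (demand points within 7 of each site):
  W-α: {C4, C7}
  W-β: {C4, C7}
  W-γ: {C1, C2, C4, C5, C6, C7, C8}
  W-δ: {C1, C2, C3, C5, C6, C8}
  W-ε: {C4, C7}
No single site covers all 8 demand points.
But {W-α, W-δ} covers everything, so the minimum is 2.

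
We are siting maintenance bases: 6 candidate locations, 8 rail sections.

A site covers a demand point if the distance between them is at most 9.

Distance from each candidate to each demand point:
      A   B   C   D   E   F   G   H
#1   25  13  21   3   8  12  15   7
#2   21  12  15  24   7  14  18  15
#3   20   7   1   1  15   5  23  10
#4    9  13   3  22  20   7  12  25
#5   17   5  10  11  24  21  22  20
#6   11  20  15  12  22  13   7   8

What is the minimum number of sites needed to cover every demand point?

4

Coverage sets (demand points within 9 of each site):
  #1: {D, E, H}
  #2: {E}
  #3: {B, C, D, F}
  #4: {A, C, F}
  #5: {B}
  #6: {G, H}
No 3 sites suffice: every size-3 union leaves at least one demand point uncovered.
But {#1, #3, #4, #6} covers everything, so the minimum is 4.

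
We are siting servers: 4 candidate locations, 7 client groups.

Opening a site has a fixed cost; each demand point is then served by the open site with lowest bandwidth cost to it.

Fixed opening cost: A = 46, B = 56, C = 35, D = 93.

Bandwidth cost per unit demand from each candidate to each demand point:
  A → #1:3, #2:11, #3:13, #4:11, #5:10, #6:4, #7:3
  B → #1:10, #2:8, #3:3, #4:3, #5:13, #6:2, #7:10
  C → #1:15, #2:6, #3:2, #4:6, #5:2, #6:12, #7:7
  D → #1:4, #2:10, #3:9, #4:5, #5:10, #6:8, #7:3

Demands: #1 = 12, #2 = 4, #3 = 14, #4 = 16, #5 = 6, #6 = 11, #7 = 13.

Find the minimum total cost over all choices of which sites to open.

346

Open {A, B, C}: assign each demand point to its cheapest open site.
  #1→A 12×3=36, #2→C 4×6=24, #3→C 14×2=28, #4→B 16×3=48, #5→C 6×2=12, #6→B 11×2=22, #7→A 13×3=39
  bandwidth cost 209, fixed 137 → total 346.
Compare {A, C}: bandwidth cost 279 + fixed 81 = 360.
Compare {A, B}: bandwidth cost 279 + fixed 102 = 381.
Compare {B, C, D}: bandwidth cost 221 + fixed 184 = 405.
All other subsets cost ≥ 360. Minimum total cost: 346.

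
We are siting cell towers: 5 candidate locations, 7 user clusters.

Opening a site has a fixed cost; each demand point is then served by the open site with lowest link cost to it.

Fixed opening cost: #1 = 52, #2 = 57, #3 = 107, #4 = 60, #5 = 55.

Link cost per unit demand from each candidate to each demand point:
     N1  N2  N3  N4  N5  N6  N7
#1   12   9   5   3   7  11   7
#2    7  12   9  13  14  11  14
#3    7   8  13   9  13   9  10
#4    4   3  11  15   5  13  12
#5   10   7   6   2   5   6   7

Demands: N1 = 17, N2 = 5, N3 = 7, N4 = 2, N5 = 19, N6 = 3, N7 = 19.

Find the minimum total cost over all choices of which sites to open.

Open {#4, #5}: assign each demand point to its cheapest open site.
  N1→#4 17×4=68, N2→#4 5×3=15, N3→#5 7×6=42, N4→#5 2×2=4, N5→#4 19×5=95, N6→#5 3×6=18, N7→#5 19×7=133
  link cost 375, fixed 115 → total 490.
Compare {#1, #4}: link cost 385 + fixed 112 = 497.
Compare {#1, #4, #5}: link cost 368 + fixed 167 = 535.
Compare {#2, #4, #5}: link cost 375 + fixed 172 = 547.
All other subsets cost ≥ 497. Minimum total cost: 490.

490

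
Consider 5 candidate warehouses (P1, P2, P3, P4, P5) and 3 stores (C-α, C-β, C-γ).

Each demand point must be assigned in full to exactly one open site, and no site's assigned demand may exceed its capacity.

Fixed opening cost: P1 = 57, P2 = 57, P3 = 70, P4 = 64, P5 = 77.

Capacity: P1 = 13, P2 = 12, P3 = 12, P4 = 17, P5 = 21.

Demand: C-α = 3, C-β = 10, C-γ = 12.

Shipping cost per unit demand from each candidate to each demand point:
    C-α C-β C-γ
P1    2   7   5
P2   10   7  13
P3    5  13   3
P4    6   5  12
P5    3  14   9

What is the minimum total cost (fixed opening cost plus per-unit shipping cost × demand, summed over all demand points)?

Open {P3, P4}; cheapest assignment that respects the capacities:
  P3 (cap 12, load 12): C-γ — cost 12×3 = 36
  P4 (cap 17, load 13): C-α, C-β — cost 3×6 + 10×5 = 68
  Shipping 104, fixed 134 → total 238.
  Any other capacity-feasible assignment to {P3, P4} ships for at least 104.
Compare {P1, P3}: its best feasible assignment gives total 239.
Compare {P1, P4}: its best feasible assignment gives total 249.
Every other set of open sites that can feasibly serve all demand totals ≥ 239 even under its best assignment. Minimum: 238.

238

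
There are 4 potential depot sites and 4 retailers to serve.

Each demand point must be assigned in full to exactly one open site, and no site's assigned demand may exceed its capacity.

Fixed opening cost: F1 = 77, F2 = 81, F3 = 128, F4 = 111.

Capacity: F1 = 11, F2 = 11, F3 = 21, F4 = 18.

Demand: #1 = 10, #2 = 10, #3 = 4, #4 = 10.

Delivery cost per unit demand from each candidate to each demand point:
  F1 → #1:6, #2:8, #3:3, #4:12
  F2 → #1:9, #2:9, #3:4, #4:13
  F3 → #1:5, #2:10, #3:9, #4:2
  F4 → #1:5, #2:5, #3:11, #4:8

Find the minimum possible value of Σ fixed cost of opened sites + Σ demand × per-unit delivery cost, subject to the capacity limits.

Open {F3, F4}; cheapest assignment that respects the capacities:
  F3 (cap 21, load 20): #1, #4 — cost 10×5 + 10×2 = 70
  F4 (cap 18, load 14): #2, #3 — cost 10×5 + 4×11 = 94
  Shipping 164, fixed 239 → total 403.
  Any other capacity-feasible assignment to {F3, F4} ships for at least 164.
Compare {F1, F3, F4}: its best feasible assignment gives total 448.
Compare {F1, F2, F3}: its best feasible assignment gives total 452.
Every other set of open sites that can feasibly serve all demand totals ≥ 448 even under its best assignment. Minimum: 403.

403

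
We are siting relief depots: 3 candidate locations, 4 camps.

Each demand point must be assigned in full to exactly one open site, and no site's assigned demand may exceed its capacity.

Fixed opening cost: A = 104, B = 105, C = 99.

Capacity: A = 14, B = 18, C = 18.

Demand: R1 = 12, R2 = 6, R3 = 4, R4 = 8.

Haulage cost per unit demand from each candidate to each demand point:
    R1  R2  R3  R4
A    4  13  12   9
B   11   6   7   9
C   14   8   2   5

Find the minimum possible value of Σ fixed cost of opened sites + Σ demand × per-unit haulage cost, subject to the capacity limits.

Open {A, C}; cheapest assignment that respects the capacities:
  A (cap 14, load 12): R1 — cost 12×4 = 48
  C (cap 18, load 18): R2, R3, R4 — cost 6×8 + 4×2 + 8×5 = 96
  Shipping 144, fixed 203 → total 347.
  Any other capacity-feasible assignment to {A, C} ships for at least 144.
Compare {A, B}: its best feasible assignment gives total 393.
Compare {B, C}: its best feasible assignment gives total 420.
Every other set of open sites that can feasibly serve all demand totals ≥ 393 even under its best assignment. Minimum: 347.

347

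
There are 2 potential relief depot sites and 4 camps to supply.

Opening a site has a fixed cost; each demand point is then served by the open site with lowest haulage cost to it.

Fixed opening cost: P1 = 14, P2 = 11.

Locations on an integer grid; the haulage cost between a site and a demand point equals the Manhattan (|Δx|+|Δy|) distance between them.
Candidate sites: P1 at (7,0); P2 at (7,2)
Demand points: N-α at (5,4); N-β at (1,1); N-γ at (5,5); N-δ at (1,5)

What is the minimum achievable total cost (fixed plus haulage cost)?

36

Open {P2}: assign each demand point to its cheapest open site.
  N-α→P2 4, N-β→P2 7, N-γ→P2 5, N-δ→P2 9
  haulage cost 25, fixed 11 → total 36.
Compare {P1}: haulage cost 31 + fixed 14 = 45.
Compare {P1, P2}: haulage cost 25 + fixed 25 = 50.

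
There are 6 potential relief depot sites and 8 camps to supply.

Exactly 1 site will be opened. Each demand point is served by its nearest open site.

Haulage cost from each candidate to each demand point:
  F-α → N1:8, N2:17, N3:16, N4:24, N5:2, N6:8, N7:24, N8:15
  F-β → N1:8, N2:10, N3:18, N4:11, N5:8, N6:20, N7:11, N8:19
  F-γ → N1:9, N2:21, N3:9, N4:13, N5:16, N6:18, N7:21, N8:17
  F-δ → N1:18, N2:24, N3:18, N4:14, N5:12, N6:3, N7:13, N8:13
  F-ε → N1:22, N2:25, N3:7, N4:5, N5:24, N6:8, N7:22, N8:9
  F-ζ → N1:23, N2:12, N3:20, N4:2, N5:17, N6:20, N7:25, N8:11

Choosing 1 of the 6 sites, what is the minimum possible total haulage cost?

105

Open {F-β}.
  N1→F-β 8, N2→F-β 10, N3→F-β 18, N4→F-β 11, N5→F-β 8, N6→F-β 20, N7→F-β 11, N8→F-β 19  ⇒ total 105.
Compare {F-α}: total 114.
Compare {F-δ}: total 115.
No size-1 selection does better; minimum is 105.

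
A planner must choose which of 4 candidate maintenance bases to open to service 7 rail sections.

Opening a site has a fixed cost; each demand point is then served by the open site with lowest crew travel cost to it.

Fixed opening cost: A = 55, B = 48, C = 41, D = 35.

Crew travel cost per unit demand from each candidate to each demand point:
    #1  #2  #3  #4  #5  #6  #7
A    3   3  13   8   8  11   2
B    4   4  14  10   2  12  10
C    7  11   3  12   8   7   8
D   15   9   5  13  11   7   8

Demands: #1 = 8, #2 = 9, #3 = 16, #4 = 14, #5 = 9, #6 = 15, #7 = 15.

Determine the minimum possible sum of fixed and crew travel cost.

Open {A, B, C}: assign each demand point to its cheapest open site.
  #1→A 8×3=24, #2→A 9×3=27, #3→C 16×3=48, #4→A 14×8=112, #5→B 9×2=18, #6→C 15×7=105, #7→A 15×2=30
  crew travel cost 364, fixed 144 → total 508.
Compare {A, C}: crew travel cost 418 + fixed 96 = 514.
Compare {A, B, D}: crew travel cost 396 + fixed 138 = 534.
Compare {A, D}: crew travel cost 450 + fixed 90 = 540.
All other subsets cost ≥ 514. Minimum total cost: 508.

508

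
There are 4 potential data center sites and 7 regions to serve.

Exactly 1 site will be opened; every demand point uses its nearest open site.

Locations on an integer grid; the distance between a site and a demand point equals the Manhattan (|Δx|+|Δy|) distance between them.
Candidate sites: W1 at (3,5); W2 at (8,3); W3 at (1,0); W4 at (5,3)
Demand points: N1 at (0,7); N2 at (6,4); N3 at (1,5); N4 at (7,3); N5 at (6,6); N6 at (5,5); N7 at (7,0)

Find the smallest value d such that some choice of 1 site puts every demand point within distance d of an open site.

Open {W1}.
  Farthest demand point is N7 at distance 9 (to W1); all others are ≤ 9.
With {W4} the worst case is 9.
With {W3} the worst case is 11.
No size-1 selection achieves below 9.

9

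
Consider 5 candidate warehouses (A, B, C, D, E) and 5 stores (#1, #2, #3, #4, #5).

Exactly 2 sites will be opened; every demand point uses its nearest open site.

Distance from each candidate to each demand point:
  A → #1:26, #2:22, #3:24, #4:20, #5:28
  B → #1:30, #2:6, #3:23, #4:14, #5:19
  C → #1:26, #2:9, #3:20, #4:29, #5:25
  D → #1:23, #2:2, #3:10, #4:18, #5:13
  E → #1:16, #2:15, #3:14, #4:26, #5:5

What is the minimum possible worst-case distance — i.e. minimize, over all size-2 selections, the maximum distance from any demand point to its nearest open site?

Open {B, E}.
  Farthest demand point is #1 at distance 16 (to E); all others are ≤ 16.
With {D, E} the worst case is 18.
With {A, E} the worst case is 20.
No size-2 selection achieves below 16.

16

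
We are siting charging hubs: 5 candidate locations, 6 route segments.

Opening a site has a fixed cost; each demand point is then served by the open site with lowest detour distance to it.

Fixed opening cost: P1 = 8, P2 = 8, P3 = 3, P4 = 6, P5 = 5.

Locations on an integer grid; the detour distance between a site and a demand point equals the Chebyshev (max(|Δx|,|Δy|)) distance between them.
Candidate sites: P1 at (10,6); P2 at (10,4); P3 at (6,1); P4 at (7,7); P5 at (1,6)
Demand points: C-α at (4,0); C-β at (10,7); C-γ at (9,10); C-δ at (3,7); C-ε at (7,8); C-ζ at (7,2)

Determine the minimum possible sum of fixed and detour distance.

23

Open {P3, P4}: assign each demand point to its cheapest open site.
  C-α→P3 2, C-β→P4 3, C-γ→P4 3, C-δ→P4 4, C-ε→P4 1, C-ζ→P3 1
  detour distance 14, fixed 9 → total 23.
Compare {P3, P4, P5}: detour distance 12 + fixed 14 = 26.
Compare {P1, P3}: detour distance 17 + fixed 11 = 28.
Compare {P4}: detour distance 23 + fixed 6 = 29.
All other subsets cost ≥ 26. Minimum total cost: 23.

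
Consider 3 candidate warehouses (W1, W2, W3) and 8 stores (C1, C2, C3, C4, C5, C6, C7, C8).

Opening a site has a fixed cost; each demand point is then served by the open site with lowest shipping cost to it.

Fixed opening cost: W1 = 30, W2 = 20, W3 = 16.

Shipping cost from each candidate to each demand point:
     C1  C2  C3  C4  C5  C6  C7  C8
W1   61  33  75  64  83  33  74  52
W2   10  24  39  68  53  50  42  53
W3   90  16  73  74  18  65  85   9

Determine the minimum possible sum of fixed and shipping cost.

Open {W2, W3}: assign each demand point to its cheapest open site.
  C1→W2 10, C2→W3 16, C3→W2 39, C4→W2 68, C5→W3 18, C6→W2 50, C7→W2 42, C8→W3 9
  shipping cost 252, fixed 36 → total 288.
Compare {W1, W2, W3}: shipping cost 231 + fixed 66 = 297.
Compare {W2}: shipping cost 339 + fixed 20 = 359.
Compare {W1, W2}: shipping cost 317 + fixed 50 = 367.
All other subsets cost ≥ 297. Minimum total cost: 288.

288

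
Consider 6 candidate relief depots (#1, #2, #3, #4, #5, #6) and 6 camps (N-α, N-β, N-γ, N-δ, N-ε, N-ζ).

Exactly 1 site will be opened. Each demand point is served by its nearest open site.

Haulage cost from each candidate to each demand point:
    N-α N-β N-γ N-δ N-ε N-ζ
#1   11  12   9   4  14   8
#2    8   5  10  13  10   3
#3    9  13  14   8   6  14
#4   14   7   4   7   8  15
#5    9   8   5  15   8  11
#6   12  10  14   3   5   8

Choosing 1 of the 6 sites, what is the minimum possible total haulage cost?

Open {#2}.
  N-α→#2 8, N-β→#2 5, N-γ→#2 10, N-δ→#2 13, N-ε→#2 10, N-ζ→#2 3  ⇒ total 49.
Compare {#6}: total 52.
Compare {#4}: total 55.
No size-1 selection does better; minimum is 49.

49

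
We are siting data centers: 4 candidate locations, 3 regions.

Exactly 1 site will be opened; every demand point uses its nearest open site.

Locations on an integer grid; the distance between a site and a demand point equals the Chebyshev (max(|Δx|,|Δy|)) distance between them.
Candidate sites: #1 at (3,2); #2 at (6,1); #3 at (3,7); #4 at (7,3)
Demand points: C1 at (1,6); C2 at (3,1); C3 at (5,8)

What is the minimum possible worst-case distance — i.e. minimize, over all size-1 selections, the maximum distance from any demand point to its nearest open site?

Open {#1}.
  Farthest demand point is C3 at distance 6 (to #1); all others are ≤ 6.
With {#3} the worst case is 6.
With {#4} the worst case is 6.
No size-1 selection achieves below 6.

6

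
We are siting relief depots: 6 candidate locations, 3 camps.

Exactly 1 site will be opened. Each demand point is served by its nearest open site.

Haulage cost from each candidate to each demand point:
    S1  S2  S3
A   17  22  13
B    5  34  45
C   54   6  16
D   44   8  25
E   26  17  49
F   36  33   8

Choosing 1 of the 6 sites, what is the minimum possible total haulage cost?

Open {A}.
  S1→A 17, S2→A 22, S3→A 13  ⇒ total 52.
Compare {C}: total 76.
Compare {D}: total 77.
No size-1 selection does better; minimum is 52.

52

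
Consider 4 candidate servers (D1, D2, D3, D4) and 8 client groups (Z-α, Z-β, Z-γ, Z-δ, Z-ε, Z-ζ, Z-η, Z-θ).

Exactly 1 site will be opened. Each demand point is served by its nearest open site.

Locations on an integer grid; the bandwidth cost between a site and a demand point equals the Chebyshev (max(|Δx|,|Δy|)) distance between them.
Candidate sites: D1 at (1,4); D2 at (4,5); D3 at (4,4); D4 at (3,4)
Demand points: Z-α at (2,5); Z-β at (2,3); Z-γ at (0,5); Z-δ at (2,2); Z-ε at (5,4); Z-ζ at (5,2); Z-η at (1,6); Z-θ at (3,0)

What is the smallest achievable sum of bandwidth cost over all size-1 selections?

Open {D4}.
  Z-α→D4 1, Z-β→D4 1, Z-γ→D4 3, Z-δ→D4 2, Z-ε→D4 2, Z-ζ→D4 2, Z-η→D4 2, Z-θ→D4 4  ⇒ total 17.
Compare {D1}: total 19.
Compare {D3}: total 20.
No size-1 selection does better; minimum is 17.

17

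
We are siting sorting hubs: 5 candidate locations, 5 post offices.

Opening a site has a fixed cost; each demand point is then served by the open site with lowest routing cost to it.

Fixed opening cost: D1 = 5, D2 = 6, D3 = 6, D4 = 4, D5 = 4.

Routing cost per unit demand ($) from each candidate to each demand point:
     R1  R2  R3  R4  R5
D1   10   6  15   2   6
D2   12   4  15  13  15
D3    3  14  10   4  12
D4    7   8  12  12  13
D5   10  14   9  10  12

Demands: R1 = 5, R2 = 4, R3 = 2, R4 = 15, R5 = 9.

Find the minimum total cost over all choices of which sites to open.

Open {D1, D2, D3}: assign each demand point to its cheapest open site.
  R1→D3 5×3=15, R2→D2 4×4=16, R3→D3 2×10=20, R4→D1 15×2=30, R5→D1 9×6=54
  routing cost 135, fixed 17 → total 152.
Compare {D1, D3}: routing cost 143 + fixed 11 = 154.
Compare {D1, D2, D3, D5}: routing cost 133 + fixed 21 = 154.
Compare {D1, D3, D5}: routing cost 141 + fixed 15 = 156.
All other subsets cost ≥ 154. Minimum total cost: 152.

152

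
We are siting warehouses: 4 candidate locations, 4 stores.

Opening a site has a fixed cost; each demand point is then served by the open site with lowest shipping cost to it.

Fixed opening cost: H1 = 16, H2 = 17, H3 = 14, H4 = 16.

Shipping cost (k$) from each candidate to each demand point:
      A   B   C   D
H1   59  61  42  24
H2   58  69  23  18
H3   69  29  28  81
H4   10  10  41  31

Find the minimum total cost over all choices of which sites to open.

94

Open {H2, H4}: assign each demand point to its cheapest open site.
  A→H4 10, B→H4 10, C→H2 23, D→H2 18
  shipping cost 61, fixed 33 → total 94.
Compare {H4}: shipping cost 92 + fixed 16 = 108.
Compare {H2, H3, H4}: shipping cost 61 + fixed 47 = 108.
Compare {H3, H4}: shipping cost 79 + fixed 30 = 109.
All other subsets cost ≥ 108. Minimum total cost: 94.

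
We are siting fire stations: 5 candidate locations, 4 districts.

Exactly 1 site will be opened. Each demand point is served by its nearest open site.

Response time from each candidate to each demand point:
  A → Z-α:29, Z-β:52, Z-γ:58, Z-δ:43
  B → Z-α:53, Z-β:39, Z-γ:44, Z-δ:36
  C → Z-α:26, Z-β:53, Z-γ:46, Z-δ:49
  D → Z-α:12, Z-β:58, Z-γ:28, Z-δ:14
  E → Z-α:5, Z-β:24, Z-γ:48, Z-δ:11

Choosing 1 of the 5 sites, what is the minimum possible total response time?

88

Open {E}.
  Z-α→E 5, Z-β→E 24, Z-γ→E 48, Z-δ→E 11  ⇒ total 88.
Compare {D}: total 112.
Compare {B}: total 172.
No size-1 selection does better; minimum is 88.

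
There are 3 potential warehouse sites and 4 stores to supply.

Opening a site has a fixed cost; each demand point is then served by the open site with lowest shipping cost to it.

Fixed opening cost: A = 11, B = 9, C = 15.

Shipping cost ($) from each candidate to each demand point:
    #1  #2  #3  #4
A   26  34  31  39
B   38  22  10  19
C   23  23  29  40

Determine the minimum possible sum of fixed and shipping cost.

Open {A, B}: assign each demand point to its cheapest open site.
  #1→A 26, #2→B 22, #3→B 10, #4→B 19
  shipping cost 77, fixed 20 → total 97.
Compare {B}: shipping cost 89 + fixed 9 = 98.
Compare {B, C}: shipping cost 74 + fixed 24 = 98.
Compare {A, B, C}: shipping cost 74 + fixed 35 = 109.
All other subsets cost ≥ 98. Minimum total cost: 97.

97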